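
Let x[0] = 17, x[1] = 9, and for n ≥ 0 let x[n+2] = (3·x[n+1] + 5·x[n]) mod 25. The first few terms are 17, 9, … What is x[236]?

Listing terms: x[0] = 17; x[1] = 9; x[2] = 12; x[3] = 6; x[4] = 3; x[5] = 14; x[6] = 7; x[7] = 16; x[8] = 8; x[9] = 4; x[10] = 2; x[11] = 1; x[12] = 13; x[13] = 19; x[14] = 22; x[15] = 11; x[16] = 18; x[17] = 9; x[18] = 17; x[19] = 21; x[20] = 23; x[21] = 24; x[22] = 12; x[23] = 6.
Since (x[22], x[23]) = (x[2], x[3]) = (12, 6) (two consecutive terms determine the rest), the sequence is eventually periodic: after a pre-period of length 2 it cycles with period 20.
For n ≥ 2, x[n] depends only on (n - 2) mod 20. (236 - 2) mod 20 = 14, so x[236] = x[16] = 18.

18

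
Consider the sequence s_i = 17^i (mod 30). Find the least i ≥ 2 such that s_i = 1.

4

We have s_1 = 17,  s_2 = 19,  s_3 = 23,  s_4 = 1,  s_5 = 17.
The sequence repeats with period 4.
The value 1 first appears (with i ≥ 2) at s_4.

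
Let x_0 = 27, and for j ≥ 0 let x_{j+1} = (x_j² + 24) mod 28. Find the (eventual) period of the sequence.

3

Computing terms: x_0 = 27; x_1 = 25; x_2 = 5; x_3 = 21; x_4 = 17; x_5 = 5.
Since x_5 = x_2 = 5, the sequence is eventually periodic: after a pre-period of length 2 it cycles with period 3.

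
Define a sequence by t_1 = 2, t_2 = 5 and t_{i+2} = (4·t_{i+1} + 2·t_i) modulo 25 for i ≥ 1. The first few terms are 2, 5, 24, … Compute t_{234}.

Listing terms: t_1 = 2; t_2 = 5; t_3 = 24; t_4 = 6; t_5 = 22; t_6 = 0; t_7 = 19; t_8 = 1; t_9 = 17; t_{10} = 20; t_{11} = 14; t_{12} = 21; t_{13} = 12; t_{14} = 15; t_{15} = 9; t_{16} = 16; t_{17} = 7; t_{18} = 10; t_{19} = 4; t_{20} = 11; t_{21} = 2; t_{22} = 5.
The sequence repeats with period 20.
(234 - 1) mod 20 = 13, so t_{234} = t_{14} = 15.

15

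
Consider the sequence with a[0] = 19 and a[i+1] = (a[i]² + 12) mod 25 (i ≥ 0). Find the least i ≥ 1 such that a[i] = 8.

5

a[0] = 19,  a[1] = 23,  a[2] = 16,  a[3] = 18,  a[4] = 11,  a[5] = 8,  a[6] = 1,  a[7] = 13,  a[8] = 6,  a[9] = 23.
Since a[9] = a[1] = 23, the sequence is eventually periodic: after a pre-period of length 1 it cycles with period 8.
The value 8 first appears (with i ≥ 1) at a[5].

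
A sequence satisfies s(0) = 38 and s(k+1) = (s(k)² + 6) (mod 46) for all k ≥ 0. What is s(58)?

32

Listing terms: s(0) = 38, s(1) = 24, s(2) = 30, s(3) = 32, s(4) = 18, s(5) = 8, s(6) = 24.
Since s(6) = s(1) = 24, the sequence is eventually periodic: after a pre-period of length 1 it cycles with period 5.
For k ≥ 1, s(k) depends only on (k - 1) mod 5. (58 - 1) mod 5 = 2, so s(58) = s(3) = 32.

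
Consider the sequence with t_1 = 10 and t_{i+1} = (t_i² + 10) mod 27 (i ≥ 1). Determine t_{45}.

14

Computing terms: t_1 = 10,  t_2 = 2,  t_3 = 14,  t_4 = 17,  t_5 = 2.
Since t_5 = t_2 = 2, the sequence is eventually periodic: after a pre-period of length 1 it cycles with period 3.
For i ≥ 2, t_i depends only on (i - 2) mod 3. (45 - 2) mod 3 = 1, so t_{45} = t_3 = 14.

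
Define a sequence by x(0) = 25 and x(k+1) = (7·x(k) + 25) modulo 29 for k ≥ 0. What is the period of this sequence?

7

x(0) = 25; x(1) = 26; x(2) = 4; x(3) = 24; x(4) = 19; x(5) = 13; x(6) = 0; x(7) = 25.
Since x(7) = x(0) = 25, the sequence is periodic with period 7.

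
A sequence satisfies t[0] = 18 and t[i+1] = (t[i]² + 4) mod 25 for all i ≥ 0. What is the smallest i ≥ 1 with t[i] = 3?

1

We have t[0] = 18; t[1] = 3; t[2] = 13; t[3] = 23; t[4] = 8; t[5] = 18.
The sequence repeats with period 5.
The value 3 first appears (with i ≥ 1) at t[1].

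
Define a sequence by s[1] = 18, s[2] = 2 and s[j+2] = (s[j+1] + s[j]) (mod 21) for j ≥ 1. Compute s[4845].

0

Computing terms: s[1] = 18,  s[2] = 2,  s[3] = 20,  s[4] = 1,  s[5] = 0,  s[6] = 1,  s[7] = 1,  s[8] = 2,  s[9] = 3,  s[10] = 5,  s[11] = 8,  s[12] = 13,  s[13] = 0,  s[14] = 13,  s[15] = 13,  s[16] = 5,  s[17] = 18,  s[18] = 2.
The sequence repeats with period 16.
(4845 - 1) mod 16 = 12, so s[4845] = s[13] = 0.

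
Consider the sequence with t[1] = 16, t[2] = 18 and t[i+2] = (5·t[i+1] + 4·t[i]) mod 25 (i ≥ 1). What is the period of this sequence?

20

Listing terms: t[1] = 16,  t[2] = 18,  t[3] = 4,  t[4] = 17,  t[5] = 1,  t[6] = 23,  t[7] = 19,  t[8] = 12,  t[9] = 11,  t[10] = 3,  t[11] = 9,  t[12] = 7,  t[13] = 21,  t[14] = 8,  t[15] = 24,  t[16] = 2,  t[17] = 6,  t[18] = 13,  t[19] = 14,  t[20] = 22,  t[21] = 16,  t[22] = 18.
Since (t[21], t[22]) = (t[1], t[2]) = (16, 18) (two consecutive terms determine the rest), the sequence is periodic with period 20.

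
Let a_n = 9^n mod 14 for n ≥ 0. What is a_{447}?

1

Listing terms: a_0 = 1, a_1 = 9, a_2 = 11, a_3 = 1.
Since a_3 = a_0 = 1, the sequence is periodic with period 3.
So a_{447} = a_{0 + ((447-0) mod 3)} = a_0 = 1.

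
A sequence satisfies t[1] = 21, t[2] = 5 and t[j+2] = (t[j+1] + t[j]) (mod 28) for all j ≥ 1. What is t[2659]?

5

Listing terms: t[1] = 21; t[2] = 5; t[3] = 26; t[4] = 3; t[5] = 1; t[6] = 4; t[7] = 5; t[8] = 9; t[9] = 14; t[10] = 23; t[11] = 9; t[12] = 4; t[13] = 13; t[14] = 17; t[15] = 2; t[16] = 19; t[17] = 21; t[18] = 12; t[19] = 5; t[20] = 17; t[21] = 22; t[22] = 11; t[23] = 5; t[24] = 16; t[25] = 21; t[26] = 9; t[27] = 2; t[28] = 11; t[29] = 13; t[30] = 24; t[31] = 9; t[32] = 5; t[33] = 14; t[34] = 19; t[35] = 5; t[36] = 24; t[37] = 1; t[38] = 25; t[39] = 26; t[40] = 23; t[41] = 21; t[42] = 16; t[43] = 9; t[44] = 25; t[45] = 6; t[46] = 3; t[47] = 9; t[48] = 12; t[49] = 21; t[50] = 5.
The sequence repeats with period 48.
So t[2659] = t[1 + ((2659-1) mod 48)] = t[19] = 5.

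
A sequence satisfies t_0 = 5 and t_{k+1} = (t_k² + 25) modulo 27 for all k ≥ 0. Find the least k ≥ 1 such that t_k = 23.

1

We have t_0 = 5,  t_1 = 23,  t_2 = 14,  t_3 = 5.
Since t_3 = t_0 = 5, the sequence is periodic with period 3.
The value 23 first appears (with k ≥ 1) at t_1.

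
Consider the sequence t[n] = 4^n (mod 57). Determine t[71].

43

Listing terms: t[1] = 4, t[2] = 16, t[3] = 7, t[4] = 28, t[5] = 55, t[6] = 49, t[7] = 25, t[8] = 43, t[9] = 1, t[10] = 4.
Since t[10] = t[1] = 4, the sequence is periodic with period 9.
(71 - 1) mod 9 = 7, so t[71] = t[8] = 43.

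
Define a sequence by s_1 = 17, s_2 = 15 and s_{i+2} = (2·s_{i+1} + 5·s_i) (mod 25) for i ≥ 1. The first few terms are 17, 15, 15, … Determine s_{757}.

10

Computing terms: s_1 = 17; s_2 = 15; s_3 = 15; s_4 = 5; s_5 = 10; s_6 = 20; s_7 = 15; s_8 = 5.
Since (s_7, s_8) = (s_3, s_4) = (15, 5) (two consecutive terms determine the rest), the sequence is eventually periodic: after a pre-period of length 2 it cycles with period 4.
For i ≥ 3, s_i depends only on (i - 3) mod 4. (757 - 3) mod 4 = 2, so s_{757} = s_5 = 10.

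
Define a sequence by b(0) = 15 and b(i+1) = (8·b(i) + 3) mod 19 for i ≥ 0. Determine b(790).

1

We have b(0) = 15,  b(1) = 9,  b(2) = 18,  b(3) = 14,  b(4) = 1,  b(5) = 11,  b(6) = 15.
The sequence repeats with period 6.
(790 - 0) mod 6 = 4, so b(790) = b(4) = 1.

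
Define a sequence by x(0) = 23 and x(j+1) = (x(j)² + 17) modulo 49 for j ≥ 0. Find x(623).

17

Listing terms: x(0) = 23; x(1) = 7; x(2) = 17; x(3) = 12; x(4) = 14; x(5) = 17.
Since x(5) = x(2) = 17, the sequence is eventually periodic: after a pre-period of length 2 it cycles with period 3.
For j ≥ 2, x(j) depends only on (j - 2) mod 3. (623 - 2) mod 3 = 0, so x(623) = x(2) = 17.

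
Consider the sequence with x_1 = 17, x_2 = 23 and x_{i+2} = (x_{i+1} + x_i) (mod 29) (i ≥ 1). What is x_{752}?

8

x_1 = 17,  x_2 = 23,  x_3 = 11,  x_4 = 5,  x_5 = 16,  x_6 = 21,  x_7 = 8,  x_8 = 0,  x_9 = 8,  x_{10} = 8,  x_{11} = 16,  x_{12} = 24,  x_{13} = 11,  x_{14} = 6,  x_{15} = 17,  x_{16} = 23.
The sequence repeats with period 14.
(752 - 1) mod 14 = 9, so x_{752} = x_{10} = 8.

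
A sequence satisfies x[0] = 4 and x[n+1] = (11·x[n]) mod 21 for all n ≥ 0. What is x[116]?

1

Listing terms: x[0] = 4; x[1] = 2; x[2] = 1; x[3] = 11; x[4] = 16; x[5] = 8; x[6] = 4.
The sequence repeats with period 6.
(116 - 0) mod 6 = 2, so x[116] = x[2] = 1.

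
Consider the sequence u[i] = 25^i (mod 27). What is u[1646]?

13

Computing terms: u[0] = 1,  u[1] = 25,  u[2] = 4,  u[3] = 19,  u[4] = 16,  u[5] = 22,  u[6] = 10,  u[7] = 7,  u[8] = 13,  u[9] = 1.
Since u[9] = u[0] = 1, the sequence is periodic with period 9.
(1646 - 0) mod 9 = 8, so u[1646] = u[8] = 13.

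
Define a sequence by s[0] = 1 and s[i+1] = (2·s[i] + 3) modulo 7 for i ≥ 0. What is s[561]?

s[0] = 1; s[1] = 5; s[2] = 6; s[3] = 1.
The sequence repeats with period 3.
So s[561] = s[0 + ((561-0) mod 3)] = s[0] = 1.

1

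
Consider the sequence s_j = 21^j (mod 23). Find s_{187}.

Listing terms: s_0 = 1, s_1 = 21, s_2 = 4, s_3 = 15, s_4 = 16, s_5 = 14, s_6 = 18, s_7 = 10, s_8 = 3, s_9 = 17, s_{10} = 12, s_{11} = 22, s_{12} = 2, s_{13} = 19, s_{14} = 8, s_{15} = 7, s_{16} = 9, s_{17} = 5, s_{18} = 13, s_{19} = 20, s_{20} = 6, s_{21} = 11, s_{22} = 1.
The sequence repeats with period 22.
So s_{187} = s_{0 + ((187-0) mod 22)} = s_{11} = 22.

22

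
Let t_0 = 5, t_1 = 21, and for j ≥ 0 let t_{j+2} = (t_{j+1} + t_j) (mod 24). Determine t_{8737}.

Listing terms: t_0 = 5; t_1 = 21; t_2 = 2; t_3 = 23; t_4 = 1; t_5 = 0; t_6 = 1; t_7 = 1; t_8 = 2; t_9 = 3; t_{10} = 5; t_{11} = 8; t_{12} = 13; t_{13} = 21; t_{14} = 10; t_{15} = 7; t_{16} = 17; t_{17} = 0; t_{18} = 17; t_{19} = 17; t_{20} = 10; t_{21} = 3; t_{22} = 13; t_{23} = 16; t_{24} = 5; t_{25} = 21.
The sequence repeats with period 24.
So t_{8737} = t_{0 + ((8737-0) mod 24)} = t_1 = 21.

21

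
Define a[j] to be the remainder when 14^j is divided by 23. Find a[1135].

We have a[0] = 1,  a[1] = 14,  a[2] = 12,  a[3] = 7,  a[4] = 6,  a[5] = 15,  a[6] = 3,  a[7] = 19,  a[8] = 13,  a[9] = 21,  a[10] = 18,  a[11] = 22,  a[12] = 9,  a[13] = 11,  a[14] = 16,  a[15] = 17,  a[16] = 8,  a[17] = 20,  a[18] = 4,  a[19] = 10,  a[20] = 2,  a[21] = 5,  a[22] = 1.
Since a[22] = a[0] = 1, the sequence is periodic with period 22.
(1135 - 0) mod 22 = 13, so a[1135] = a[13] = 11.

11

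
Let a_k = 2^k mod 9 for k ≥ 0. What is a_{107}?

5

Computing terms: a_0 = 1, a_1 = 2, a_2 = 4, a_3 = 8, a_4 = 7, a_5 = 5, a_6 = 1.
Since a_6 = a_0 = 1, the sequence is periodic with period 6.
So a_{107} = a_{0 + ((107-0) mod 6)} = a_5 = 5.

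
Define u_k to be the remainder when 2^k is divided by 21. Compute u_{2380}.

16

Computing terms: u_0 = 1; u_1 = 2; u_2 = 4; u_3 = 8; u_4 = 16; u_5 = 11; u_6 = 1.
The sequence repeats with period 6.
So u_{2380} = u_{0 + ((2380-0) mod 6)} = u_4 = 16.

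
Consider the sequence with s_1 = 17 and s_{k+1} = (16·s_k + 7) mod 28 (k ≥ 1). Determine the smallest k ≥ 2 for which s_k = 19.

Listing terms: s_1 = 17, s_2 = 27, s_3 = 19, s_4 = 3, s_5 = 27.
Since s_5 = s_2 = 27, the sequence is eventually periodic: after a pre-period of length 1 it cycles with period 3.
The value 19 first appears (with k ≥ 2) at s_3.

3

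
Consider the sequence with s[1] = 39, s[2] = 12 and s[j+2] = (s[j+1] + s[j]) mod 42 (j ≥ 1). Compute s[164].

0

We have s[1] = 39,  s[2] = 12,  s[3] = 9,  s[4] = 21,  s[5] = 30,  s[6] = 9,  s[7] = 39,  s[8] = 6,  s[9] = 3,  s[10] = 9,  s[11] = 12,  s[12] = 21,  s[13] = 33,  s[14] = 12,  s[15] = 3,  s[16] = 15,  s[17] = 18,  s[18] = 33,  s[19] = 9,  s[20] = 0,  s[21] = 9,  s[22] = 9,  s[23] = 18,  s[24] = 27,  s[25] = 3,  s[26] = 30,  s[27] = 33,  s[28] = 21,  s[29] = 12,  s[30] = 33,  s[31] = 3,  s[32] = 36,  s[33] = 39,  s[34] = 33,  s[35] = 30,  s[36] = 21,  s[37] = 9,  s[38] = 30,  s[39] = 39,  s[40] = 27,  s[41] = 24,  s[42] = 9,  s[43] = 33,  s[44] = 0,  s[45] = 33,  s[46] = 33,  s[47] = 24,  s[48] = 15,  s[49] = 39,  s[50] = 12.
Since (s[49], s[50]) = (s[1], s[2]) = (39, 12) (two consecutive terms determine the rest), the sequence is periodic with period 48.
(164 - 1) mod 48 = 19, so s[164] = s[20] = 0.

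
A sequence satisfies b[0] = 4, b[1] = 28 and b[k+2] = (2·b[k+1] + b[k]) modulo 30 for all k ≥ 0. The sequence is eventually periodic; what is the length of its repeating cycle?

Computing terms: b[0] = 4,  b[1] = 28,  b[2] = 0,  b[3] = 28,  b[4] = 26,  b[5] = 20,  b[6] = 6,  b[7] = 2,  b[8] = 10,  b[9] = 22,  b[10] = 24,  b[11] = 10,  b[12] = 14,  b[13] = 8,  b[14] = 0,  b[15] = 8,  b[16] = 16,  b[17] = 10,  b[18] = 6,  b[19] = 22,  b[20] = 20,  b[21] = 2,  b[22] = 24,  b[23] = 20,  b[24] = 4,  b[25] = 28.
The sequence repeats with period 24.

24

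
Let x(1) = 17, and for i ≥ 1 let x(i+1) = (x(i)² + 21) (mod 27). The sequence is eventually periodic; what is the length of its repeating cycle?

6

Computing terms: x(1) = 17,  x(2) = 13,  x(3) = 1,  x(4) = 22,  x(5) = 19,  x(6) = 4,  x(7) = 10,  x(8) = 13.
Since x(8) = x(2) = 13, the sequence is eventually periodic: after a pre-period of length 1 it cycles with period 6.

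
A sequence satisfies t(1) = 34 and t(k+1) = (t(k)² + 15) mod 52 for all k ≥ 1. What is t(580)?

We have t(1) = 34, t(2) = 27, t(3) = 16, t(4) = 11, t(5) = 32, t(6) = 51, t(7) = 16.
Since t(7) = t(3) = 16, the sequence is eventually periodic: after a pre-period of length 2 it cycles with period 4.
For k ≥ 3, t(k) depends only on (k - 3) mod 4. (580 - 3) mod 4 = 1, so t(580) = t(4) = 11.

11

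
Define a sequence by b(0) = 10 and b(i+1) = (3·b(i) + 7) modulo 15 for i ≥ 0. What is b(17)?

7

Computing terms: b(0) = 10, b(1) = 7, b(2) = 13, b(3) = 1, b(4) = 10.
Since b(4) = b(0) = 10, the sequence is periodic with period 4.
So b(17) = b(0 + ((17-0) mod 4)) = b(1) = 7.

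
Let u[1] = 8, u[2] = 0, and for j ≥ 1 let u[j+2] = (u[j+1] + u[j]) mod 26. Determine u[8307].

10

We have u[1] = 8, u[2] = 0, u[3] = 8, u[4] = 8, u[5] = 16, u[6] = 24, u[7] = 14, u[8] = 12, u[9] = 0, u[10] = 12, u[11] = 12, u[12] = 24, u[13] = 10, u[14] = 8, u[15] = 18, u[16] = 0, u[17] = 18, u[18] = 18, u[19] = 10, u[20] = 2, u[21] = 12, u[22] = 14, u[23] = 0, u[24] = 14, u[25] = 14, u[26] = 2, u[27] = 16, u[28] = 18, u[29] = 8, u[30] = 0.
Since (u[29], u[30]) = (u[1], u[2]) = (8, 0) (two consecutive terms determine the rest), the sequence is periodic with period 28.
(8307 - 1) mod 28 = 18, so u[8307] = u[19] = 10.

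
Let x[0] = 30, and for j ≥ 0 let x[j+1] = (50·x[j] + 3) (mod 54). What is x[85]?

Computing terms: x[0] = 30, x[1] = 45, x[2] = 39, x[3] = 9, x[4] = 21, x[5] = 27, x[6] = 3, x[7] = 45.
Since x[7] = x[1] = 45, the sequence is eventually periodic: after a pre-period of length 1 it cycles with period 6.
For j ≥ 1, x[j] depends only on (j - 1) mod 6. (85 - 1) mod 6 = 0, so x[85] = x[1] = 45.

45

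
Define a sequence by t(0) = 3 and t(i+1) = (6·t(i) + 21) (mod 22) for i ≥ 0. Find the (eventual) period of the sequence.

10

We have t(0) = 3,  t(1) = 17,  t(2) = 13,  t(3) = 11,  t(4) = 21,  t(5) = 15,  t(6) = 1,  t(7) = 5,  t(8) = 7,  t(9) = 19,  t(10) = 3.
The sequence repeats with period 10.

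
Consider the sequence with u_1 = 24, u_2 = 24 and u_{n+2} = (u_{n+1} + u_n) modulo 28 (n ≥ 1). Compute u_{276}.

Listing terms: u_1 = 24,  u_2 = 24,  u_3 = 20,  u_4 = 16,  u_5 = 8,  u_6 = 24,  u_7 = 4,  u_8 = 0,  u_9 = 4,  u_{10} = 4,  u_{11} = 8,  u_{12} = 12,  u_{13} = 20,  u_{14} = 4,  u_{15} = 24,  u_{16} = 0,  u_{17} = 24,  u_{18} = 24.
The sequence repeats with period 16.
(276 - 1) mod 16 = 3, so u_{276} = u_4 = 16.

16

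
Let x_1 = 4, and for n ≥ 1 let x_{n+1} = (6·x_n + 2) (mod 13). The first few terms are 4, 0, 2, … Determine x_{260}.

7

Computing terms: x_1 = 4, x_2 = 0, x_3 = 2, x_4 = 1, x_5 = 8, x_6 = 11, x_7 = 3, x_8 = 7, x_9 = 5, x_{10} = 6, x_{11} = 12, x_{12} = 9, x_{13} = 4.
Since x_{13} = x_1 = 4, the sequence is periodic with period 12.
(260 - 1) mod 12 = 7, so x_{260} = x_8 = 7.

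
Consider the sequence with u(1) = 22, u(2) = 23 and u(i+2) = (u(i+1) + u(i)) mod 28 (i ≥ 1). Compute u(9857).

1

u(1) = 22,  u(2) = 23,  u(3) = 17,  u(4) = 12,  u(5) = 1,  u(6) = 13,  u(7) = 14,  u(8) = 27,  u(9) = 13,  u(10) = 12,  u(11) = 25,  u(12) = 9,  u(13) = 6,  u(14) = 15,  u(15) = 21,  u(16) = 8,  u(17) = 1,  u(18) = 9,  u(19) = 10,  u(20) = 19,  u(21) = 1,  u(22) = 20,  u(23) = 21,  u(24) = 13,  u(25) = 6,  u(26) = 19,  u(27) = 25,  u(28) = 16,  u(29) = 13,  u(30) = 1,  u(31) = 14,  u(32) = 15,  u(33) = 1,  u(34) = 16,  u(35) = 17,  u(36) = 5,  u(37) = 22,  u(38) = 27,  u(39) = 21,  u(40) = 20,  u(41) = 13,  u(42) = 5,  u(43) = 18,  u(44) = 23,  u(45) = 13,  u(46) = 8,  u(47) = 21,  u(48) = 1,  u(49) = 22,  u(50) = 23.
The sequence repeats with period 48.
(9857 - 1) mod 48 = 16, so u(9857) = u(17) = 1.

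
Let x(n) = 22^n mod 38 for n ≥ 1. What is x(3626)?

Computing terms: x(1) = 22; x(2) = 28; x(3) = 8; x(4) = 24; x(5) = 34; x(6) = 26; x(7) = 2; x(8) = 6; x(9) = 18; x(10) = 16; x(11) = 10; x(12) = 30; x(13) = 14; x(14) = 4; x(15) = 12; x(16) = 36; x(17) = 32; x(18) = 20; x(19) = 22.
Since x(19) = x(1) = 22, the sequence is periodic with period 18.
So x(3626) = x(1 + ((3626-1) mod 18)) = x(8) = 6.

6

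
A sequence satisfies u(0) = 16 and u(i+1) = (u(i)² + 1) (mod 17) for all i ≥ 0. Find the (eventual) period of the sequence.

Computing terms: u(0) = 16; u(1) = 2; u(2) = 5; u(3) = 9; u(4) = 14; u(5) = 10; u(6) = 16.
Since u(6) = u(0) = 16, the sequence is periodic with period 6.

6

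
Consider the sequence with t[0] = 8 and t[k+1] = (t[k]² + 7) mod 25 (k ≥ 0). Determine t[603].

11

t[0] = 8, t[1] = 21, t[2] = 23, t[3] = 11, t[4] = 3, t[5] = 16, t[6] = 13, t[7] = 1, t[8] = 8.
Since t[8] = t[0] = 8, the sequence is periodic with period 8.
(603 - 0) mod 8 = 3, so t[603] = t[3] = 11.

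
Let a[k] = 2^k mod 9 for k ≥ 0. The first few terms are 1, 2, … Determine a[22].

7

a[0] = 1,  a[1] = 2,  a[2] = 4,  a[3] = 8,  a[4] = 7,  a[5] = 5,  a[6] = 1.
Since a[6] = a[0] = 1, the sequence is periodic with period 6.
So a[22] = a[0 + ((22-0) mod 6)] = a[4] = 7.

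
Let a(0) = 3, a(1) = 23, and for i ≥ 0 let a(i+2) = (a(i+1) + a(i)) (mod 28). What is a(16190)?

Computing terms: a(0) = 3; a(1) = 23; a(2) = 26; a(3) = 21; a(4) = 19; a(5) = 12; a(6) = 3; a(7) = 15; a(8) = 18; a(9) = 5; a(10) = 23; a(11) = 0; a(12) = 23; a(13) = 23; a(14) = 18; a(15) = 13; a(16) = 3; a(17) = 16; a(18) = 19; a(19) = 7; a(20) = 26; a(21) = 5; a(22) = 3; a(23) = 8; a(24) = 11; a(25) = 19; a(26) = 2; a(27) = 21; a(28) = 23; a(29) = 16; a(30) = 11; a(31) = 27; a(32) = 10; a(33) = 9; a(34) = 19; a(35) = 0; a(36) = 19; a(37) = 19; a(38) = 10; a(39) = 1; a(40) = 11; a(41) = 12; a(42) = 23; a(43) = 7; a(44) = 2; a(45) = 9; a(46) = 11; a(47) = 20; a(48) = 3; a(49) = 23.
The sequence repeats with period 48.
So a(16190) = a(0 + ((16190-0) mod 48)) = a(14) = 18.

18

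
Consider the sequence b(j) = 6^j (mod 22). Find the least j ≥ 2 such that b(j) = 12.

10

Listing terms: b(1) = 6,  b(2) = 14,  b(3) = 18,  b(4) = 20,  b(5) = 10,  b(6) = 16,  b(7) = 8,  b(8) = 4,  b(9) = 2,  b(10) = 12,  b(11) = 6.
Since b(11) = b(1) = 6, the sequence is periodic with period 10.
The value 12 first appears (with j ≥ 2) at b(10).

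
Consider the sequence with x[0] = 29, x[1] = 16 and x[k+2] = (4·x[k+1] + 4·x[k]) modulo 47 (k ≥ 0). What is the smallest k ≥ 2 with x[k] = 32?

Computing terms: x[0] = 29, x[1] = 16, x[2] = 39, x[3] = 32, x[4] = 2, x[5] = 42, x[6] = 35, x[7] = 26, x[8] = 9, x[9] = 46, x[10] = 32, x[11] = 30, x[12] = 13, x[13] = 31, x[14] = 35, x[15] = 29, x[16] = 21, x[17] = 12, x[18] = 38, x[19] = 12, x[20] = 12, x[21] = 2, x[22] = 9, x[23] = 44, x[24] = 24, x[25] = 37, x[26] = 9, x[27] = 43, x[28] = 20, x[29] = 17, x[30] = 7, x[31] = 2, x[32] = 36, x[33] = 11, x[34] = 0, x[35] = 44, x[36] = 35, x[37] = 34, x[38] = 41, x[39] = 18, x[40] = 1, x[41] = 29, x[42] = 26, x[43] = 32, x[44] = 44, x[45] = 22, x[46] = 29, x[47] = 16.
The sequence repeats with period 46.
The value 32 first appears (with k ≥ 2) at x[3].

3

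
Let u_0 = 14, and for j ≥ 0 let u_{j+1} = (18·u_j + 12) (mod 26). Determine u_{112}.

14

We have u_0 = 14; u_1 = 4; u_2 = 6; u_3 = 16; u_4 = 14.
Since u_4 = u_0 = 14, the sequence is periodic with period 4.
(112 - 0) mod 4 = 0, so u_{112} = u_0 = 14.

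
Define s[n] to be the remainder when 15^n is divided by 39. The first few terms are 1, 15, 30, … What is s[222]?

Listing terms: s[0] = 1,  s[1] = 15,  s[2] = 30,  s[3] = 21,  s[4] = 3,  s[5] = 6,  s[6] = 12,  s[7] = 24,  s[8] = 9,  s[9] = 18,  s[10] = 36,  s[11] = 33,  s[12] = 27,  s[13] = 15.
Since s[13] = s[1] = 15, the sequence is eventually periodic: after a pre-period of length 1 it cycles with period 12.
For n ≥ 1, s[n] depends only on (n - 1) mod 12. (222 - 1) mod 12 = 5, so s[222] = s[6] = 12.

12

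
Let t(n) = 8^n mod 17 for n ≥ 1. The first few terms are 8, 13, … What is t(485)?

9

t(1) = 8; t(2) = 13; t(3) = 2; t(4) = 16; t(5) = 9; t(6) = 4; t(7) = 15; t(8) = 1; t(9) = 8.
The sequence repeats with period 8.
So t(485) = t(1 + ((485-1) mod 8)) = t(5) = 9.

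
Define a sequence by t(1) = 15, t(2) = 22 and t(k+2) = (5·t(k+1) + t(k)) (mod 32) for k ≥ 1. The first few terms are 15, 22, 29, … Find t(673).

15

Computing terms: t(1) = 15, t(2) = 22, t(3) = 29, t(4) = 7, t(5) = 0, t(6) = 7, t(7) = 3, t(8) = 22, t(9) = 17, t(10) = 11, t(11) = 8, t(12) = 19, t(13) = 7, t(14) = 22, t(15) = 21, t(16) = 31, t(17) = 16, t(18) = 15, t(19) = 27, t(20) = 22, t(21) = 9, t(22) = 3, t(23) = 24, t(24) = 27, t(25) = 31, t(26) = 22, t(27) = 13, t(28) = 23, t(29) = 0, t(30) = 23, t(31) = 19, t(32) = 22, t(33) = 1, t(34) = 27, t(35) = 8, t(36) = 3, t(37) = 23, t(38) = 22, t(39) = 5, t(40) = 15, t(41) = 16, t(42) = 31, t(43) = 11, t(44) = 22, t(45) = 25, t(46) = 19, t(47) = 24, t(48) = 11, t(49) = 15, t(50) = 22.
The sequence repeats with period 48.
So t(673) = t(1 + ((673-1) mod 48)) = t(1) = 15.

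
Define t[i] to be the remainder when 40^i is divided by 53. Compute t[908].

Computing terms: t[0] = 1, t[1] = 40, t[2] = 10, t[3] = 29, t[4] = 47, t[5] = 25, t[6] = 46, t[7] = 38, t[8] = 36, t[9] = 9, t[10] = 42, t[11] = 37, t[12] = 49, t[13] = 52, t[14] = 13, t[15] = 43, t[16] = 24, t[17] = 6, t[18] = 28, t[19] = 7, t[20] = 15, t[21] = 17, t[22] = 44, t[23] = 11, t[24] = 16, t[25] = 4, t[26] = 1.
Since t[26] = t[0] = 1, the sequence is periodic with period 26.
(908 - 0) mod 26 = 24, so t[908] = t[24] = 16.

16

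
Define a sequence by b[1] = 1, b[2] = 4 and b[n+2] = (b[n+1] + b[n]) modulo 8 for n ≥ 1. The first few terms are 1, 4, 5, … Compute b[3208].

1

Listing terms: b[1] = 1; b[2] = 4; b[3] = 5; b[4] = 1; b[5] = 6; b[6] = 7; b[7] = 5; b[8] = 4; b[9] = 1; b[10] = 5; b[11] = 6; b[12] = 3; b[13] = 1; b[14] = 4.
The sequence repeats with period 12.
So b[3208] = b[1 + ((3208-1) mod 12)] = b[4] = 1.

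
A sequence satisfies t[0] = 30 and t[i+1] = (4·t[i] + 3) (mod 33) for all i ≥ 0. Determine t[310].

30

t[0] = 30, t[1] = 24, t[2] = 0, t[3] = 3, t[4] = 15, t[5] = 30.
Since t[5] = t[0] = 30, the sequence is periodic with period 5.
So t[310] = t[0 + ((310-0) mod 5)] = t[0] = 30.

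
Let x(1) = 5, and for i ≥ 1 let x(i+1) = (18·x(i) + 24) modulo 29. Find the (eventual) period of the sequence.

28

x(1) = 5, x(2) = 27, x(3) = 17, x(4) = 11, x(5) = 19, x(6) = 18, x(7) = 0, x(8) = 24, x(9) = 21, x(10) = 25, x(11) = 10, x(12) = 1, x(13) = 13, x(14) = 26, x(15) = 28, x(16) = 6, x(17) = 16, x(18) = 22, x(19) = 14, x(20) = 15, x(21) = 4, x(22) = 9, x(23) = 12, x(24) = 8, x(25) = 23, x(26) = 3, x(27) = 20, x(28) = 7, x(29) = 5.
Since x(29) = x(1) = 5, the sequence is periodic with period 28.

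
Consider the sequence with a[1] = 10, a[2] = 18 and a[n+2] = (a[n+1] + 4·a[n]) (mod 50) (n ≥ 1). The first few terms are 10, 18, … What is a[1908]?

42

Listing terms: a[1] = 10; a[2] = 18; a[3] = 8; a[4] = 30; a[5] = 12; a[6] = 32; a[7] = 30; a[8] = 8; a[9] = 28; a[10] = 10; a[11] = 22; a[12] = 12; a[13] = 0; a[14] = 48; a[15] = 48; a[16] = 40; a[17] = 32; a[18] = 42; a[19] = 20; a[20] = 38; a[21] = 18; a[22] = 20; a[23] = 42; a[24] = 22; a[25] = 40; a[26] = 28; a[27] = 38; a[28] = 0; a[29] = 2; a[30] = 2; a[31] = 10; a[32] = 18.
Since (a[31], a[32]) = (a[1], a[2]) = (10, 18) (two consecutive terms determine the rest), the sequence is periodic with period 30.
(1908 - 1) mod 30 = 17, so a[1908] = a[18] = 42.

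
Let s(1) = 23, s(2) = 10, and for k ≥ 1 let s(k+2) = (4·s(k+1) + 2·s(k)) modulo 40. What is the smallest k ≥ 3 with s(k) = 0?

Computing terms: s(1) = 23, s(2) = 10, s(3) = 6, s(4) = 4, s(5) = 28, s(6) = 0, s(7) = 16, s(8) = 24, s(9) = 8, s(10) = 0, s(11) = 16.
Since (s(10), s(11)) = (s(6), s(7)) = (0, 16) (two consecutive terms determine the rest), the sequence is eventually periodic: after a pre-period of length 5 it cycles with period 4.
The value 0 first appears (with k ≥ 3) at s(6).

6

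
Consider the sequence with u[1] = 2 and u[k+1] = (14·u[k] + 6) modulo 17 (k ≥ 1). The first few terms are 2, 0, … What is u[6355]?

6

u[1] = 2, u[2] = 0, u[3] = 6, u[4] = 5, u[5] = 8, u[6] = 16, u[7] = 9, u[8] = 13, u[9] = 1, u[10] = 3, u[11] = 14, u[12] = 15, u[13] = 12, u[14] = 4, u[15] = 11, u[16] = 7, u[17] = 2.
The sequence repeats with period 16.
(6355 - 1) mod 16 = 2, so u[6355] = u[3] = 6.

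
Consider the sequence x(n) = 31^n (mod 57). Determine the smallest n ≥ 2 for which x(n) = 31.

7

We have x(1) = 31,  x(2) = 49,  x(3) = 37,  x(4) = 7,  x(5) = 46,  x(6) = 1,  x(7) = 31.
The sequence repeats with period 6.
The value 31 next appears (with n ≥ 2) at x(7).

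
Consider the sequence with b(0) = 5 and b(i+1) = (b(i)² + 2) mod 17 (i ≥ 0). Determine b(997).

4

Computing terms: b(0) = 5; b(1) = 10; b(2) = 0; b(3) = 2; b(4) = 6; b(5) = 4; b(6) = 1; b(7) = 3; b(8) = 11; b(9) = 4.
Since b(9) = b(5) = 4, the sequence is eventually periodic: after a pre-period of length 5 it cycles with period 4.
For i ≥ 5, b(i) depends only on (i - 5) mod 4. (997 - 5) mod 4 = 0, so b(997) = b(5) = 4.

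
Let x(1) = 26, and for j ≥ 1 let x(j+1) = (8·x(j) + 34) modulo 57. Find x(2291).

17

Listing terms: x(1) = 26,  x(2) = 14,  x(3) = 32,  x(4) = 5,  x(5) = 17,  x(6) = 56,  x(7) = 26.
The sequence repeats with period 6.
So x(2291) = x(1 + ((2291-1) mod 6)) = x(5) = 17.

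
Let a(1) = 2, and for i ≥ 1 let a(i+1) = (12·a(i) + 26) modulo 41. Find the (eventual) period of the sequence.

40

Listing terms: a(1) = 2, a(2) = 9, a(3) = 11, a(4) = 35, a(5) = 36, a(6) = 7, a(7) = 28, a(8) = 34, a(9) = 24, a(10) = 27, a(11) = 22, a(12) = 3, a(13) = 21, a(14) = 32, a(15) = 0, a(16) = 26, a(17) = 10, a(18) = 23, a(19) = 15, a(20) = 1, a(21) = 38, a(22) = 31, a(23) = 29, a(24) = 5, a(25) = 4, a(26) = 33, a(27) = 12, a(28) = 6, a(29) = 16, a(30) = 13, a(31) = 18, a(32) = 37, a(33) = 19, a(34) = 8, a(35) = 40, a(36) = 14, a(37) = 30, a(38) = 17, a(39) = 25, a(40) = 39, a(41) = 2.
The sequence repeats with period 40.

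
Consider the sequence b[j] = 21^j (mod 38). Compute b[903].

27

We have b[0] = 1, b[1] = 21, b[2] = 23, b[3] = 27, b[4] = 35, b[5] = 13, b[6] = 7, b[7] = 33, b[8] = 9, b[9] = 37, b[10] = 17, b[11] = 15, b[12] = 11, b[13] = 3, b[14] = 25, b[15] = 31, b[16] = 5, b[17] = 29, b[18] = 1.
Since b[18] = b[0] = 1, the sequence is periodic with period 18.
(903 - 0) mod 18 = 3, so b[903] = b[3] = 27.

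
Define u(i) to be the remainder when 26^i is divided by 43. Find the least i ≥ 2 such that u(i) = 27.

15

Listing terms: u(1) = 26,  u(2) = 31,  u(3) = 32,  u(4) = 15,  u(5) = 3,  u(6) = 35,  u(7) = 7,  u(8) = 10,  u(9) = 2,  u(10) = 9,  u(11) = 19,  u(12) = 21,  u(13) = 30,  u(14) = 6,  u(15) = 27,  u(16) = 14,  u(17) = 20,  u(18) = 4,  u(19) = 18,  u(20) = 38,  u(21) = 42,  u(22) = 17,  u(23) = 12,  u(24) = 11,  u(25) = 28,  u(26) = 40,  u(27) = 8,  u(28) = 36,  u(29) = 33,  u(30) = 41,  u(31) = 34,  u(32) = 24,  u(33) = 22,  u(34) = 13,  u(35) = 37,  u(36) = 16,  u(37) = 29,  u(38) = 23,  u(39) = 39,  u(40) = 25,  u(41) = 5,  u(42) = 1,  u(43) = 26.
Since u(43) = u(1) = 26, the sequence is periodic with period 42.
The value 27 first appears (with i ≥ 2) at u(15).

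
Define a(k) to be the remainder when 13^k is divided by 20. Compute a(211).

17

Listing terms: a(1) = 13, a(2) = 9, a(3) = 17, a(4) = 1, a(5) = 13.
Since a(5) = a(1) = 13, the sequence is periodic with period 4.
So a(211) = a(1 + ((211-1) mod 4)) = a(3) = 17.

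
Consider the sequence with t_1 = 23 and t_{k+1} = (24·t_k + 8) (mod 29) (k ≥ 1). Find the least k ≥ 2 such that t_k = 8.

Computing terms: t_1 = 23,  t_2 = 9,  t_3 = 21,  t_4 = 19,  t_5 = 0,  t_6 = 8,  t_7 = 26,  t_8 = 23.
The sequence repeats with period 7.
The value 8 first appears (with k ≥ 2) at t_6.

6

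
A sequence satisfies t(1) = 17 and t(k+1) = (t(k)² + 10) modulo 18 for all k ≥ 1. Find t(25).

17

Listing terms: t(1) = 17; t(2) = 11; t(3) = 5; t(4) = 17.
Since t(4) = t(1) = 17, the sequence is periodic with period 3.
So t(25) = t(1 + ((25-1) mod 3)) = t(1) = 17.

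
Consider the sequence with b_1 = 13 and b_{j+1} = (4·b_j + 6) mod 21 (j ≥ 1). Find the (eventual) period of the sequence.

3

Computing terms: b_1 = 13, b_2 = 16, b_3 = 7, b_4 = 13.
Since b_4 = b_1 = 13, the sequence is periodic with period 3.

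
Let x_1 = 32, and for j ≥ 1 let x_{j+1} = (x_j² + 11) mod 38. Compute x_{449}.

12

Listing terms: x_1 = 32; x_2 = 9; x_3 = 16; x_4 = 1; x_5 = 12; x_6 = 3; x_7 = 20; x_8 = 31; x_9 = 22; x_{10} = 1.
Since x_{10} = x_4 = 1, the sequence is eventually periodic: after a pre-period of length 3 it cycles with period 6.
For j ≥ 4, x_j depends only on (j - 4) mod 6. (449 - 4) mod 6 = 1, so x_{449} = x_5 = 12.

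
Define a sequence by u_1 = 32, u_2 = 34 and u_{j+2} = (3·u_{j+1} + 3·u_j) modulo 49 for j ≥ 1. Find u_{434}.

Computing terms: u_1 = 32; u_2 = 34; u_3 = 2; u_4 = 10; u_5 = 36; u_6 = 40; u_7 = 32; u_8 = 20; u_9 = 9; u_{10} = 38; u_{11} = 43; u_{12} = 47; u_{13} = 25; u_{14} = 20; u_{15} = 37; u_{16} = 24; u_{17} = 36; u_{18} = 33; u_{19} = 11; u_{20} = 34; u_{21} = 37; u_{22} = 17; u_{23} = 15; u_{24} = 47; u_{25} = 39; u_{26} = 13; u_{27} = 9; u_{28} = 17; u_{29} = 29; u_{30} = 40; u_{31} = 11; u_{32} = 6; u_{33} = 2; u_{34} = 24; u_{35} = 29; u_{36} = 12; u_{37} = 25; u_{38} = 13; u_{39} = 16; u_{40} = 38; u_{41} = 15; u_{42} = 12; u_{43} = 32; u_{44} = 34.
Since (u_{43}, u_{44}) = (u_1, u_2) = (32, 34) (two consecutive terms determine the rest), the sequence is periodic with period 42.
(434 - 1) mod 42 = 13, so u_{434} = u_{14} = 20.

20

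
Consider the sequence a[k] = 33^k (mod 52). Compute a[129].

a[0] = 1,  a[1] = 33,  a[2] = 49,  a[3] = 5,  a[4] = 9,  a[5] = 37,  a[6] = 25,  a[7] = 45,  a[8] = 29,  a[9] = 21,  a[10] = 17,  a[11] = 41,  a[12] = 1.
Since a[12] = a[0] = 1, the sequence is periodic with period 12.
So a[129] = a[0 + ((129-0) mod 12)] = a[9] = 21.

21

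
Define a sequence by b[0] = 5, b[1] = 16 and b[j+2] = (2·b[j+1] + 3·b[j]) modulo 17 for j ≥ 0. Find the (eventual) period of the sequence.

16

Listing terms: b[0] = 5,  b[1] = 16,  b[2] = 13,  b[3] = 6,  b[4] = 0,  b[5] = 1,  b[6] = 2,  b[7] = 7,  b[8] = 3,  b[9] = 10,  b[10] = 12,  b[11] = 3,  b[12] = 8,  b[13] = 8,  b[14] = 6,  b[15] = 2,  b[16] = 5,  b[17] = 16.
Since (b[16], b[17]) = (b[0], b[1]) = (5, 16) (two consecutive terms determine the rest), the sequence is periodic with period 16.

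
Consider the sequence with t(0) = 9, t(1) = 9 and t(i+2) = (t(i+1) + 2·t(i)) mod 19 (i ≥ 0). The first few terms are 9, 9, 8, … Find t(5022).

9

We have t(0) = 9,  t(1) = 9,  t(2) = 8,  t(3) = 7,  t(4) = 4,  t(5) = 18,  t(6) = 7,  t(7) = 5,  t(8) = 0,  t(9) = 10,  t(10) = 10,  t(11) = 11,  t(12) = 12,  t(13) = 15,  t(14) = 1,  t(15) = 12,  t(16) = 14,  t(17) = 0,  t(18) = 9,  t(19) = 9.
The sequence repeats with period 18.
(5022 - 0) mod 18 = 0, so t(5022) = t(0) = 9.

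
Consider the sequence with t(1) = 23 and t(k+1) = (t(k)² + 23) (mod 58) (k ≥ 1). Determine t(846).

t(1) = 23, t(2) = 30, t(3) = 53, t(4) = 48, t(5) = 7, t(6) = 14, t(7) = 45, t(8) = 18, t(9) = 57, t(10) = 24, t(11) = 19, t(12) = 36, t(13) = 43, t(14) = 16, t(15) = 47, t(16) = 28, t(17) = 53.
Since t(17) = t(3) = 53, the sequence is eventually periodic: after a pre-period of length 2 it cycles with period 14.
For k ≥ 3, t(k) depends only on (k - 3) mod 14. (846 - 3) mod 14 = 3, so t(846) = t(6) = 14.

14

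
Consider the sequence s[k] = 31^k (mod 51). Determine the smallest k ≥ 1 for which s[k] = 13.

4

Listing terms: s[0] = 1; s[1] = 31; s[2] = 43; s[3] = 7; s[4] = 13; s[5] = 46; s[6] = 49; s[7] = 40; s[8] = 16; s[9] = 37; s[10] = 25; s[11] = 10; s[12] = 4; s[13] = 22; s[14] = 19; s[15] = 28; s[16] = 1.
The sequence repeats with period 16.
The value 13 first appears (with k ≥ 1) at s[4].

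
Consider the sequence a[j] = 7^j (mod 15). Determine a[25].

a[1] = 7, a[2] = 4, a[3] = 13, a[4] = 1, a[5] = 7.
Since a[5] = a[1] = 7, the sequence is periodic with period 4.
So a[25] = a[1 + ((25-1) mod 4)] = a[1] = 7.

7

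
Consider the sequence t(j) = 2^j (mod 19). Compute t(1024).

Computing terms: t(0) = 1; t(1) = 2; t(2) = 4; t(3) = 8; t(4) = 16; t(5) = 13; t(6) = 7; t(7) = 14; t(8) = 9; t(9) = 18; t(10) = 17; t(11) = 15; t(12) = 11; t(13) = 3; t(14) = 6; t(15) = 12; t(16) = 5; t(17) = 10; t(18) = 1.
Since t(18) = t(0) = 1, the sequence is periodic with period 18.
(1024 - 0) mod 18 = 16, so t(1024) = t(16) = 5.

5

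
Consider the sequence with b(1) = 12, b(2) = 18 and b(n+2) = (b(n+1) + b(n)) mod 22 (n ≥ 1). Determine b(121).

We have b(1) = 12,  b(2) = 18,  b(3) = 8,  b(4) = 4,  b(5) = 12,  b(6) = 16,  b(7) = 6,  b(8) = 0,  b(9) = 6,  b(10) = 6,  b(11) = 12,  b(12) = 18.
The sequence repeats with period 10.
So b(121) = b(1 + ((121-1) mod 10)) = b(1) = 12.

12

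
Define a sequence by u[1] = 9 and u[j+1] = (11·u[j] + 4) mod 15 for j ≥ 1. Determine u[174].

1

Listing terms: u[1] = 9,  u[2] = 13,  u[3] = 12,  u[4] = 1,  u[5] = 0,  u[6] = 4,  u[7] = 3,  u[8] = 7,  u[9] = 6,  u[10] = 10,  u[11] = 9.
Since u[11] = u[1] = 9, the sequence is periodic with period 10.
So u[174] = u[1 + ((174-1) mod 10)] = u[4] = 1.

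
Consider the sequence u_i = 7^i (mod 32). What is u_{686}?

Computing terms: u_1 = 7, u_2 = 17, u_3 = 23, u_4 = 1, u_5 = 7.
The sequence repeats with period 4.
(686 - 1) mod 4 = 1, so u_{686} = u_2 = 17.

17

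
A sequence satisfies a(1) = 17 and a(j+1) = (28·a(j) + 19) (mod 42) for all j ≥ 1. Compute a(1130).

33

Listing terms: a(1) = 17; a(2) = 33; a(3) = 19; a(4) = 5; a(5) = 33.
Since a(5) = a(2) = 33, the sequence is eventually periodic: after a pre-period of length 1 it cycles with period 3.
For j ≥ 2, a(j) depends only on (j - 2) mod 3. (1130 - 2) mod 3 = 0, so a(1130) = a(2) = 33.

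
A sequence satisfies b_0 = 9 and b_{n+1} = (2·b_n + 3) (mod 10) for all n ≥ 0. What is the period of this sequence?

4

We have b_0 = 9, b_1 = 1, b_2 = 5, b_3 = 3, b_4 = 9.
Since b_4 = b_0 = 9, the sequence is periodic with period 4.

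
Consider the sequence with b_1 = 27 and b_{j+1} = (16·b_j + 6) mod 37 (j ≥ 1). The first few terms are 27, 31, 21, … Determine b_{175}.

9

We have b_1 = 27; b_2 = 31; b_3 = 21; b_4 = 9; b_5 = 2; b_6 = 1; b_7 = 22; b_8 = 25; b_9 = 36; b_{10} = 27.
The sequence repeats with period 9.
(175 - 1) mod 9 = 3, so b_{175} = b_4 = 9.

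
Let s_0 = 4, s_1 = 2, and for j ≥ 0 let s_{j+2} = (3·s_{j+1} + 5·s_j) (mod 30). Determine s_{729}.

2

Computing terms: s_0 = 4,  s_1 = 2,  s_2 = 26,  s_3 = 28,  s_4 = 4,  s_5 = 2.
The sequence repeats with period 4.
So s_{729} = s_{0 + ((729-0) mod 4)} = s_1 = 2.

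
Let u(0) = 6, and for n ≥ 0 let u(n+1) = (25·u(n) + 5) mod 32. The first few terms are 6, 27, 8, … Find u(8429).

Listing terms: u(0) = 6,  u(1) = 27,  u(2) = 8,  u(3) = 13,  u(4) = 10,  u(5) = 31,  u(6) = 12,  u(7) = 17,  u(8) = 14,  u(9) = 3,  u(10) = 16,  u(11) = 21,  u(12) = 18,  u(13) = 7,  u(14) = 20,  u(15) = 25,  u(16) = 22,  u(17) = 11,  u(18) = 24,  u(19) = 29,  u(20) = 26,  u(21) = 15,  u(22) = 28,  u(23) = 1,  u(24) = 30,  u(25) = 19,  u(26) = 0,  u(27) = 5,  u(28) = 2,  u(29) = 23,  u(30) = 4,  u(31) = 9,  u(32) = 6.
The sequence repeats with period 32.
(8429 - 0) mod 32 = 13, so u(8429) = u(13) = 7.

7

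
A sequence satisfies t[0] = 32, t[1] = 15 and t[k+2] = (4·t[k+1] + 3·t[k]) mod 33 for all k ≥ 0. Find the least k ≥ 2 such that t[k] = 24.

We have t[0] = 32, t[1] = 15, t[2] = 24, t[3] = 9, t[4] = 9, t[5] = 30, t[6] = 15, t[7] = 18, t[8] = 18, t[9] = 27, t[10] = 30, t[11] = 3, t[12] = 3, t[13] = 21, t[14] = 27, t[15] = 6, t[16] = 6, t[17] = 9, t[18] = 21, t[19] = 12, t[20] = 12, t[21] = 18, t[22] = 9, t[23] = 24, t[24] = 24, t[25] = 3, t[26] = 18, t[27] = 15, t[28] = 15, t[29] = 6, t[30] = 3, t[31] = 30, t[32] = 30, t[33] = 12, t[34] = 6, t[35] = 27, t[36] = 27, t[37] = 24, t[38] = 12, t[39] = 21, t[40] = 21, t[41] = 15, t[42] = 24.
Since (t[41], t[42]) = (t[1], t[2]) = (15, 24) (two consecutive terms determine the rest), the sequence is eventually periodic: after a pre-period of length 1 it cycles with period 40.
The value 24 first appears (with k ≥ 2) at t[2].

2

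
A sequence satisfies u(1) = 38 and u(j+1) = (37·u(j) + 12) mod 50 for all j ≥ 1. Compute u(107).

u(1) = 38,  u(2) = 18,  u(3) = 28,  u(4) = 48,  u(5) = 38.
Since u(5) = u(1) = 38, the sequence is periodic with period 4.
(107 - 1) mod 4 = 2, so u(107) = u(3) = 28.

28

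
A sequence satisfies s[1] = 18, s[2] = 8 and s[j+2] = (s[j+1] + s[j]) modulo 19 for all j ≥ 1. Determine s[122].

10

Computing terms: s[1] = 18; s[2] = 8; s[3] = 7; s[4] = 15; s[5] = 3; s[6] = 18; s[7] = 2; s[8] = 1; s[9] = 3; s[10] = 4; s[11] = 7; s[12] = 11; s[13] = 18; s[14] = 10; s[15] = 9; s[16] = 0; s[17] = 9; s[18] = 9; s[19] = 18; s[20] = 8.
Since (s[19], s[20]) = (s[1], s[2]) = (18, 8) (two consecutive terms determine the rest), the sequence is periodic with period 18.
So s[122] = s[1 + ((122-1) mod 18)] = s[14] = 10.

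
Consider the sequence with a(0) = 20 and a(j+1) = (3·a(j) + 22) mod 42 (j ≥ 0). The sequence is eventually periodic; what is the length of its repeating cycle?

a(0) = 20,  a(1) = 40,  a(2) = 16,  a(3) = 28,  a(4) = 22,  a(5) = 4,  a(6) = 34,  a(7) = 40.
Since a(7) = a(1) = 40, the sequence is eventually periodic: after a pre-period of length 1 it cycles with period 6.

6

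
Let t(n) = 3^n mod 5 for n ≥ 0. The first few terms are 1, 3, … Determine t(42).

We have t(0) = 1; t(1) = 3; t(2) = 4; t(3) = 2; t(4) = 1.
The sequence repeats with period 4.
(42 - 0) mod 4 = 2, so t(42) = t(2) = 4.

4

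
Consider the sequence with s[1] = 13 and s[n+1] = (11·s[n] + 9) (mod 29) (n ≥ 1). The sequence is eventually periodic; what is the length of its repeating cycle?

Computing terms: s[1] = 13, s[2] = 7, s[3] = 28, s[4] = 27, s[5] = 16, s[6] = 11, s[7] = 14, s[8] = 18, s[9] = 4, s[10] = 24, s[11] = 12, s[12] = 25, s[13] = 23, s[14] = 1, s[15] = 20, s[16] = 26, s[17] = 5, s[18] = 6, s[19] = 17, s[20] = 22, s[21] = 19, s[22] = 15, s[23] = 0, s[24] = 9, s[25] = 21, s[26] = 8, s[27] = 10, s[28] = 3, s[29] = 13.
The sequence repeats with period 28.

28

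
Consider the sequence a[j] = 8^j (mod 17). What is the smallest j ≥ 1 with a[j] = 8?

Computing terms: a[0] = 1; a[1] = 8; a[2] = 13; a[3] = 2; a[4] = 16; a[5] = 9; a[6] = 4; a[7] = 15; a[8] = 1.
Since a[8] = a[0] = 1, the sequence is periodic with period 8.
The value 8 first appears (with j ≥ 1) at a[1].

1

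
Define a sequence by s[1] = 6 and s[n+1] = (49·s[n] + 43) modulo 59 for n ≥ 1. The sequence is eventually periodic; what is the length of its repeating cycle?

Computing terms: s[1] = 6, s[2] = 42, s[3] = 36, s[4] = 37, s[5] = 27, s[6] = 9, s[7] = 12, s[8] = 41, s[9] = 46, s[10] = 55, s[11] = 24, s[12] = 39, s[13] = 7, s[14] = 32, s[15] = 18, s[16] = 40, s[17] = 56, s[18] = 14, s[19] = 21, s[20] = 10, s[21] = 2, s[22] = 23, s[23] = 49, s[24] = 25, s[25] = 29, s[26] = 48, s[27] = 35, s[28] = 47, s[29] = 45, s[30] = 6.
Since s[30] = s[1] = 6, the sequence is periodic with period 29.

29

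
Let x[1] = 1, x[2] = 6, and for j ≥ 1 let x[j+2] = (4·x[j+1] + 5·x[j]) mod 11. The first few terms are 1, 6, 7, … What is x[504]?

3

x[1] = 1, x[2] = 6, x[3] = 7, x[4] = 3, x[5] = 3, x[6] = 5, x[7] = 2, x[8] = 0, x[9] = 10, x[10] = 7, x[11] = 1, x[12] = 6.
Since (x[11], x[12]) = (x[1], x[2]) = (1, 6) (two consecutive terms determine the rest), the sequence is periodic with period 10.
So x[504] = x[1 + ((504-1) mod 10)] = x[4] = 3.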